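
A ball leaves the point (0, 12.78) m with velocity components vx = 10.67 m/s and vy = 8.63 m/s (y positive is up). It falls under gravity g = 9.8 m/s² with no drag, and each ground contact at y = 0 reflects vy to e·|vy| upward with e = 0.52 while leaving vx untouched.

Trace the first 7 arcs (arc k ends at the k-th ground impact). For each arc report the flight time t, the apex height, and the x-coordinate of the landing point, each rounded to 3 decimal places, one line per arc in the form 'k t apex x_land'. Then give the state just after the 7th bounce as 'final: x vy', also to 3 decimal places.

Arc 1: start y=12.780, vy=8.630 → t=2.720, apex=16.580, x_land=29.023, impact vy=-18.027
  bounce: vy ← 0.52·18.027 = 9.374
Arc 2: start y=0.000, vy=9.374 → t=1.913, apex=4.483, x_land=49.435, impact vy=-9.374
  bounce: vy ← 0.52·9.374 = 4.874
Arc 3: start y=0.000, vy=4.874 → t=0.995, apex=1.212, x_land=60.050, impact vy=-4.874
  bounce: vy ← 0.52·4.874 = 2.535
Arc 4: start y=0.000, vy=2.535 → t=0.517, apex=0.328, x_land=65.569, impact vy=-2.535
  bounce: vy ← 0.52·2.535 = 1.318
Arc 5: start y=0.000, vy=1.318 → t=0.269, apex=0.089, x_land=68.439, impact vy=-1.318
  bounce: vy ← 0.52·1.318 = 0.685
Arc 6: start y=0.000, vy=0.685 → t=0.140, apex=0.024, x_land=69.932, impact vy=-0.685
  bounce: vy ← 0.52·0.685 = 0.356
Arc 7: start y=0.000, vy=0.356 → t=0.073, apex=0.006, x_land=70.708, impact vy=-0.356
  bounce: vy ← 0.52·0.356 = 0.185

1 2.720 16.580 29.023
2 1.913 4.483 49.435
3 0.995 1.212 60.050
4 0.517 0.328 65.569
5 0.269 0.089 68.439
6 0.140 0.024 69.932
7 0.073 0.006 70.708
final: 70.708 0.185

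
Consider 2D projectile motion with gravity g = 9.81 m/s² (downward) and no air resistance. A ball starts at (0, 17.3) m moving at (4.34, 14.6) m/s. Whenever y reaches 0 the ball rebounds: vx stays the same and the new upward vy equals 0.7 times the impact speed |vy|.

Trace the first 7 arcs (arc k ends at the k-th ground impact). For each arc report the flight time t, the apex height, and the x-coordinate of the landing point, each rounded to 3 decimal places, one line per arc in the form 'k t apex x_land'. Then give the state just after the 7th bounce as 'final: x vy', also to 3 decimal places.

Arc 1: start y=17.300, vy=14.600 → t=3.885, apex=28.164, x_land=16.859, impact vy=-23.507
  bounce: vy ← 0.7·23.507 = 16.455
Arc 2: start y=0.000, vy=16.455 → t=3.355, apex=13.801, x_land=31.418, impact vy=-16.455
  bounce: vy ← 0.7·16.455 = 11.519
Arc 3: start y=0.000, vy=11.519 → t=2.348, apex=6.762, x_land=41.610, impact vy=-11.519
  bounce: vy ← 0.7·11.519 = 8.063
Arc 4: start y=0.000, vy=8.063 → t=1.644, apex=3.314, x_land=48.744, impact vy=-8.063
  bounce: vy ← 0.7·8.063 = 5.644
Arc 5: start y=0.000, vy=5.644 → t=1.151, apex=1.624, x_land=53.738, impact vy=-5.644
  bounce: vy ← 0.7·5.644 = 3.951
Arc 6: start y=0.000, vy=3.951 → t=0.805, apex=0.796, x_land=57.234, impact vy=-3.951
  bounce: vy ← 0.7·3.951 = 2.766
Arc 7: start y=0.000, vy=2.766 → t=0.564, apex=0.390, x_land=59.681, impact vy=-2.766
  bounce: vy ← 0.7·2.766 = 1.936

1 3.885 28.164 16.859
2 3.355 13.801 31.418
3 2.348 6.762 41.610
4 1.644 3.314 48.744
5 1.151 1.624 53.738
6 0.805 0.796 57.234
7 0.564 0.390 59.681
final: 59.681 1.936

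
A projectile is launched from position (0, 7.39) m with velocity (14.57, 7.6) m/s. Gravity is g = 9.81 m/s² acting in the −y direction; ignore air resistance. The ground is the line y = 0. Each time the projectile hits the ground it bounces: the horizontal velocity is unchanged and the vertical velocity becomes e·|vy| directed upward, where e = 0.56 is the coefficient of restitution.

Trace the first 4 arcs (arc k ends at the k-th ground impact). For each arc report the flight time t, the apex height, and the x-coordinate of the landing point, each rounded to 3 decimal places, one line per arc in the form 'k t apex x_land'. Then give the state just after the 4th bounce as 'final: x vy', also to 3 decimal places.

1 2.226 10.334 32.436
2 1.626 3.241 56.122
3 0.910 1.016 69.386
4 0.510 0.319 76.814
final: 76.814 1.400

Arc 1: start y=7.390, vy=7.600 → t=2.226, apex=10.334, x_land=32.436, impact vy=-14.239
  bounce: vy ← 0.56·14.239 = 7.974
Arc 2: start y=0.000, vy=7.974 → t=1.626, apex=3.241, x_land=56.122, impact vy=-7.974
  bounce: vy ← 0.56·7.974 = 4.465
Arc 3: start y=0.000, vy=4.465 → t=0.910, apex=1.016, x_land=69.386, impact vy=-4.465
  bounce: vy ← 0.56·4.465 = 2.501
Arc 4: start y=0.000, vy=2.501 → t=0.510, apex=0.319, x_land=76.814, impact vy=-2.501
  bounce: vy ← 0.56·2.501 = 1.400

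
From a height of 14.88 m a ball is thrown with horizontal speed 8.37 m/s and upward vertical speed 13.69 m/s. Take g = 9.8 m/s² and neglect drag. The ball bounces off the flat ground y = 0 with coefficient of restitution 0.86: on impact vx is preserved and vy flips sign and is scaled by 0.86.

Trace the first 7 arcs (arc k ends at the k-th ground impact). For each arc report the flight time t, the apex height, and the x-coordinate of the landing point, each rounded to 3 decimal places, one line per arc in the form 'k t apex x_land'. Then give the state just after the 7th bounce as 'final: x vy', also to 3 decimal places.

Arc 1: start y=14.880, vy=13.690 → t=3.630, apex=24.442, x_land=30.386, impact vy=-21.888
  bounce: vy ← 0.86·21.888 = 18.823
Arc 2: start y=0.000, vy=18.823 → t=3.841, apex=18.077, x_land=62.539, impact vy=-18.823
  bounce: vy ← 0.86·18.823 = 16.188
Arc 3: start y=0.000, vy=16.188 → t=3.304, apex=13.370, x_land=90.191, impact vy=-16.188
  bounce: vy ← 0.86·16.188 = 13.922
Arc 4: start y=0.000, vy=13.922 → t=2.841, apex=9.888, x_land=113.972, impact vy=-13.922
  bounce: vy ← 0.86·13.922 = 11.973
Arc 5: start y=0.000, vy=11.973 → t=2.443, apex=7.313, x_land=134.423, impact vy=-11.973
  bounce: vy ← 0.86·11.973 = 10.296
Arc 6: start y=0.000, vy=10.296 → t=2.101, apex=5.409, x_land=152.011, impact vy=-10.296
  bounce: vy ← 0.86·10.296 = 8.855
Arc 7: start y=0.000, vy=8.855 → t=1.807, apex=4.001, x_land=167.137, impact vy=-8.855
  bounce: vy ← 0.86·8.855 = 7.615

1 3.630 24.442 30.386
2 3.841 18.077 62.539
3 3.304 13.370 90.191
4 2.841 9.888 113.972
5 2.443 7.313 134.423
6 2.101 5.409 152.011
7 1.807 4.001 167.137
final: 167.137 7.615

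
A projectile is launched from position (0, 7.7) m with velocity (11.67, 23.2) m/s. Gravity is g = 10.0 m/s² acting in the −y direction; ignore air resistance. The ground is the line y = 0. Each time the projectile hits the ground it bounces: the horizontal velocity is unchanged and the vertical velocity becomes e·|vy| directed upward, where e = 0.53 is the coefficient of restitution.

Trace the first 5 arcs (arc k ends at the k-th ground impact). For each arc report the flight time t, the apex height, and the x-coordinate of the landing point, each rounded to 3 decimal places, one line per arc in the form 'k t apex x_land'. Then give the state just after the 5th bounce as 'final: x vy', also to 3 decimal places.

Arc 1: start y=7.700, vy=23.200 → t=4.951, apex=34.612, x_land=57.779, impact vy=-26.310
  bounce: vy ← 0.53·26.310 = 13.945
Arc 2: start y=0.000, vy=13.945 → t=2.789, apex=9.723, x_land=90.325, impact vy=-13.945
  bounce: vy ← 0.53·13.945 = 7.391
Arc 3: start y=0.000, vy=7.391 → t=1.478, apex=2.731, x_land=107.575, impact vy=-7.391
  bounce: vy ← 0.53·7.391 = 3.917
Arc 4: start y=0.000, vy=3.917 → t=0.783, apex=0.767, x_land=116.717, impact vy=-3.917
  bounce: vy ← 0.53·3.917 = 2.076
Arc 5: start y=0.000, vy=2.076 → t=0.415, apex=0.215, x_land=121.563, impact vy=-2.076
  bounce: vy ← 0.53·2.076 = 1.100

1 4.951 34.612 57.779
2 2.789 9.723 90.325
3 1.478 2.731 107.575
4 0.783 0.767 116.717
5 0.415 0.215 121.563
final: 121.563 1.100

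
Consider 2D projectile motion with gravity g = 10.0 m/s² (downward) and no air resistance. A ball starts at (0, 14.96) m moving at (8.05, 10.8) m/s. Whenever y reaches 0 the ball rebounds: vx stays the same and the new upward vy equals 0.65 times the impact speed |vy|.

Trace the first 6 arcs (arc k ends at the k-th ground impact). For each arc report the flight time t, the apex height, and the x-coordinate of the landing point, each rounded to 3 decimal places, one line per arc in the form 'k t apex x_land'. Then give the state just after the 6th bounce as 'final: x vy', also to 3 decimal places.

1 3.119 20.792 25.110
2 2.651 8.785 46.450
3 1.723 3.712 60.321
4 1.120 1.568 69.338
5 0.728 0.663 75.198
6 0.473 0.280 79.008
final: 79.008 1.538

Arc 1: start y=14.960, vy=10.800 → t=3.119, apex=20.792, x_land=25.110, impact vy=-20.392
  bounce: vy ← 0.65·20.392 = 13.255
Arc 2: start y=0.000, vy=13.255 → t=2.651, apex=8.785, x_land=46.450, impact vy=-13.255
  bounce: vy ← 0.65·13.255 = 8.616
Arc 3: start y=0.000, vy=8.616 → t=1.723, apex=3.712, x_land=60.321, impact vy=-8.616
  bounce: vy ← 0.65·8.616 = 5.600
Arc 4: start y=0.000, vy=5.600 → t=1.120, apex=1.568, x_land=69.338, impact vy=-5.600
  bounce: vy ← 0.65·5.600 = 3.640
Arc 5: start y=0.000, vy=3.640 → t=0.728, apex=0.663, x_land=75.198, impact vy=-3.640
  bounce: vy ← 0.65·3.640 = 2.366
Arc 6: start y=0.000, vy=2.366 → t=0.473, apex=0.280, x_land=79.008, impact vy=-2.366
  bounce: vy ← 0.65·2.366 = 1.538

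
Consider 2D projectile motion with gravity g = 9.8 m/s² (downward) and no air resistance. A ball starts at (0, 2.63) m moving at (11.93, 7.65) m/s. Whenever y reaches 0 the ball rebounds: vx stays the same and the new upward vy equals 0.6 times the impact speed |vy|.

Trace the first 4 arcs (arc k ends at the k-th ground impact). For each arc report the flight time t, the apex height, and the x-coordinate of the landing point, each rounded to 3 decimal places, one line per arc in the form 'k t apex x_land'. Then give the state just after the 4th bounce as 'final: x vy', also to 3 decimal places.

Arc 1: start y=2.630, vy=7.650 → t=1.851, apex=5.616, x_land=22.084, impact vy=-10.491
  bounce: vy ← 0.6·10.491 = 6.295
Arc 2: start y=0.000, vy=6.295 → t=1.285, apex=2.022, x_land=37.411, impact vy=-6.295
  bounce: vy ← 0.6·6.295 = 3.777
Arc 3: start y=0.000, vy=3.777 → t=0.771, apex=0.728, x_land=46.606, impact vy=-3.777
  bounce: vy ← 0.6·3.777 = 2.266
Arc 4: start y=0.000, vy=2.266 → t=0.462, apex=0.262, x_land=52.124, impact vy=-2.266
  bounce: vy ← 0.6·2.266 = 1.360

1 1.851 5.616 22.084
2 1.285 2.022 37.411
3 0.771 0.728 46.606
4 0.462 0.262 52.124
final: 52.124 1.360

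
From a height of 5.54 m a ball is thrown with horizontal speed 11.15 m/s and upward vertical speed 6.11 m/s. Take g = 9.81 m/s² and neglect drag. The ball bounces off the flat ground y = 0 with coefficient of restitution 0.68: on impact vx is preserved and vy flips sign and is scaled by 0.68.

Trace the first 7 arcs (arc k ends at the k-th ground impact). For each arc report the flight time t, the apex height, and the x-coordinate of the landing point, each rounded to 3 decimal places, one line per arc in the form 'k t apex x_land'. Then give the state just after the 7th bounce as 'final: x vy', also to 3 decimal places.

Arc 1: start y=5.540, vy=6.110 → t=1.855, apex=7.443, x_land=20.679, impact vy=-12.084
  bounce: vy ← 0.68·12.084 = 8.217
Arc 2: start y=0.000, vy=8.217 → t=1.675, apex=3.442, x_land=39.359, impact vy=-8.217
  bounce: vy ← 0.68·8.217 = 5.588
Arc 3: start y=0.000, vy=5.588 → t=1.139, apex=1.591, x_land=52.061, impact vy=-5.588
  bounce: vy ← 0.68·5.588 = 3.800
Arc 4: start y=0.000, vy=3.800 → t=0.775, apex=0.736, x_land=60.698, impact vy=-3.800
  bounce: vy ← 0.68·3.800 = 2.584
Arc 5: start y=0.000, vy=2.584 → t=0.527, apex=0.340, x_land=66.571, impact vy=-2.584
  bounce: vy ← 0.68·2.584 = 1.757
Arc 6: start y=0.000, vy=1.757 → t=0.358, apex=0.157, x_land=70.565, impact vy=-1.757
  bounce: vy ← 0.68·1.757 = 1.195
Arc 7: start y=0.000, vy=1.195 → t=0.244, apex=0.073, x_land=73.281, impact vy=-1.195
  bounce: vy ← 0.68·1.195 = 0.812

1 1.855 7.443 20.679
2 1.675 3.442 39.359
3 1.139 1.591 52.061
4 0.775 0.736 60.698
5 0.527 0.340 66.571
6 0.358 0.157 70.565
7 0.244 0.073 73.281
final: 73.281 0.812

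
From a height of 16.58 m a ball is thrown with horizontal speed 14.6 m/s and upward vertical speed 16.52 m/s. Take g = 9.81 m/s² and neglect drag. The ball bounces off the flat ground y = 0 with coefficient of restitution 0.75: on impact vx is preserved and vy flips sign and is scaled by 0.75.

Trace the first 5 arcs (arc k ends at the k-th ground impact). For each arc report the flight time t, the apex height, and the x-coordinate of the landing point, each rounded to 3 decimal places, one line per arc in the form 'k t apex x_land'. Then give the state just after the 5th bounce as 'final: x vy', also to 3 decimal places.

Arc 1: start y=16.580, vy=16.520 → t=4.177, apex=30.490, x_land=60.987, impact vy=-24.458
  bounce: vy ← 0.75·24.458 = 18.344
Arc 2: start y=0.000, vy=18.344 → t=3.740, apex=17.151, x_land=115.588, impact vy=-18.344
  bounce: vy ← 0.75·18.344 = 13.758
Arc 3: start y=0.000, vy=13.758 → t=2.805, apex=9.647, x_land=156.539, impact vy=-13.758
  bounce: vy ← 0.75·13.758 = 10.318
Arc 4: start y=0.000, vy=10.318 → t=2.104, apex=5.427, x_land=187.252, impact vy=-10.318
  bounce: vy ← 0.75·10.318 = 7.739
Arc 5: start y=0.000, vy=7.739 → t=1.578, apex=3.052, x_land=210.287, impact vy=-7.739
  bounce: vy ← 0.75·7.739 = 5.804

1 4.177 30.490 60.987
2 3.740 17.151 115.588
3 2.805 9.647 156.539
4 2.104 5.427 187.252
5 1.578 3.052 210.287
final: 210.287 5.804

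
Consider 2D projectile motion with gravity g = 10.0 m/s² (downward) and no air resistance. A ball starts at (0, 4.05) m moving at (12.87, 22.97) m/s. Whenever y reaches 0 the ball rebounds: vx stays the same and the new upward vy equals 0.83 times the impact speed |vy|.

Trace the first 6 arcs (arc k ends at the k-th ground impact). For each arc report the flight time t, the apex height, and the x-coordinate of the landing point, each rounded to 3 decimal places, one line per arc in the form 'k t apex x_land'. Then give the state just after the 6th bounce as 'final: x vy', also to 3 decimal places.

Arc 1: start y=4.050, vy=22.970 → t=4.764, apex=30.431, x_land=61.313, impact vy=-24.670
  bounce: vy ← 0.83·24.670 = 20.476
Arc 2: start y=0.000, vy=20.476 → t=4.095, apex=20.964, x_land=114.019, impact vy=-20.476
  bounce: vy ← 0.83·20.476 = 16.995
Arc 3: start y=0.000, vy=16.995 → t=3.399, apex=14.442, x_land=157.765, impact vy=-16.995
  bounce: vy ← 0.83·16.995 = 14.106
Arc 4: start y=0.000, vy=14.106 → t=2.821, apex=9.949, x_land=194.074, impact vy=-14.106
  bounce: vy ← 0.83·14.106 = 11.708
Arc 5: start y=0.000, vy=11.708 → t=2.342, apex=6.854, x_land=224.211, impact vy=-11.708
  bounce: vy ← 0.83·11.708 = 9.718
Arc 6: start y=0.000, vy=9.718 → t=1.944, apex=4.722, x_land=249.224, impact vy=-9.718
  bounce: vy ← 0.83·9.718 = 8.066

1 4.764 30.431 61.313
2 4.095 20.964 114.019
3 3.399 14.442 157.765
4 2.821 9.949 194.074
5 2.342 6.854 224.211
6 1.944 4.722 249.224
final: 249.224 8.066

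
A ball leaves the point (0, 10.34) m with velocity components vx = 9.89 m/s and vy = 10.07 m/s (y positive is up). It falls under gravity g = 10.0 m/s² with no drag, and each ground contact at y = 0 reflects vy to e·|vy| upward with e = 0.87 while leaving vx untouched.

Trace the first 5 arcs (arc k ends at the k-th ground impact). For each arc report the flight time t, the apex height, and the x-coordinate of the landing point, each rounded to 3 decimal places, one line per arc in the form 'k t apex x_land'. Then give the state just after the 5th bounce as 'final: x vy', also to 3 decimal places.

1 2.763 15.410 27.322
2 3.055 11.664 57.533
3 2.658 8.828 83.816
4 2.312 6.682 106.683
5 2.012 5.058 126.577
final: 126.577 8.750

Arc 1: start y=10.340, vy=10.070 → t=2.763, apex=15.410, x_land=27.322, impact vy=-17.556
  bounce: vy ← 0.87·17.556 = 15.274
Arc 2: start y=0.000, vy=15.274 → t=3.055, apex=11.664, x_land=57.533, impact vy=-15.274
  bounce: vy ← 0.87·15.274 = 13.288
Arc 3: start y=0.000, vy=13.288 → t=2.658, apex=8.828, x_land=83.816, impact vy=-13.288
  bounce: vy ← 0.87·13.288 = 11.561
Arc 4: start y=0.000, vy=11.561 → t=2.312, apex=6.682, x_land=106.683, impact vy=-11.561
  bounce: vy ← 0.87·11.561 = 10.058
Arc 5: start y=0.000, vy=10.058 → t=2.012, apex=5.058, x_land=126.577, impact vy=-10.058
  bounce: vy ← 0.87·10.058 = 8.750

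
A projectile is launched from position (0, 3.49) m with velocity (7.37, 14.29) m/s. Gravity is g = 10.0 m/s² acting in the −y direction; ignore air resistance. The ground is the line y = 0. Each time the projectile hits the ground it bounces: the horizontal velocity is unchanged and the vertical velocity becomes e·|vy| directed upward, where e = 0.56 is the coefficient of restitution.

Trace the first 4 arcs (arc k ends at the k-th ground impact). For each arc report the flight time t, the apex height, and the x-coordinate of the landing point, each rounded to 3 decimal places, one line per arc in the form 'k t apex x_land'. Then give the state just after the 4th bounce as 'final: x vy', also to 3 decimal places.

Arc 1: start y=3.490, vy=14.290 → t=3.084, apex=13.700, x_land=22.731, impact vy=-16.553
  bounce: vy ← 0.56·16.553 = 9.270
Arc 2: start y=0.000, vy=9.270 → t=1.854, apex=4.296, x_land=36.395, impact vy=-9.270
  bounce: vy ← 0.56·9.270 = 5.191
Arc 3: start y=0.000, vy=5.191 → t=1.038, apex=1.347, x_land=44.047, impact vy=-5.191
  bounce: vy ← 0.56·5.191 = 2.907
Arc 4: start y=0.000, vy=2.907 → t=0.581, apex=0.423, x_land=48.331, impact vy=-2.907
  bounce: vy ← 0.56·2.907 = 1.628

1 3.084 13.700 22.731
2 1.854 4.296 36.395
3 1.038 1.347 44.047
4 0.581 0.423 48.331
final: 48.331 1.628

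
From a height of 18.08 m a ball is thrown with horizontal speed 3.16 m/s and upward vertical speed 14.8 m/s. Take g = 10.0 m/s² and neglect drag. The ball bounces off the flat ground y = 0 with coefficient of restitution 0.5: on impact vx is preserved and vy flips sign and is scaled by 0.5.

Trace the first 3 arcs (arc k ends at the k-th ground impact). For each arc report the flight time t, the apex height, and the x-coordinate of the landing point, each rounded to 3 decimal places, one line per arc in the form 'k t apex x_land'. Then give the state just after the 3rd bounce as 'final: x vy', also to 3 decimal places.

1 3.890 29.032 12.291
2 2.410 7.258 19.906
3 1.205 1.814 23.713
final: 23.713 3.012

Arc 1: start y=18.080, vy=14.800 → t=3.890, apex=29.032, x_land=12.291, impact vy=-24.096
  bounce: vy ← 0.5·24.096 = 12.048
Arc 2: start y=0.000, vy=12.048 → t=2.410, apex=7.258, x_land=19.906, impact vy=-12.048
  bounce: vy ← 0.5·12.048 = 6.024
Arc 3: start y=0.000, vy=6.024 → t=1.205, apex=1.814, x_land=23.713, impact vy=-6.024
  bounce: vy ← 0.5·6.024 = 3.012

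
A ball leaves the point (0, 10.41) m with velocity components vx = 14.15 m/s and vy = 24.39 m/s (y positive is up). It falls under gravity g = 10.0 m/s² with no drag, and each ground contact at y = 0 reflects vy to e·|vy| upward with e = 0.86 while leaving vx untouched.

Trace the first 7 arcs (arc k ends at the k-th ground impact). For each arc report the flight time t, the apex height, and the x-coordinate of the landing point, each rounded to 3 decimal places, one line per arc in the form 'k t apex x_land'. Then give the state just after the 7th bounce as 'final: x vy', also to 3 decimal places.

Arc 1: start y=10.410, vy=24.390 → t=5.273, apex=40.154, x_land=74.611, impact vy=-28.339
  bounce: vy ← 0.86·28.339 = 24.371
Arc 2: start y=0.000, vy=24.371 → t=4.874, apex=29.698, x_land=143.581, impact vy=-24.371
  bounce: vy ← 0.86·24.371 = 20.959
Arc 3: start y=0.000, vy=20.959 → t=4.192, apex=21.964, x_land=202.896, impact vy=-20.959
  bounce: vy ← 0.86·20.959 = 18.025
Arc 4: start y=0.000, vy=18.025 → t=3.605, apex=16.245, x_land=253.906, impact vy=-18.025
  bounce: vy ← 0.86·18.025 = 15.501
Arc 5: start y=0.000, vy=15.501 → t=3.100, apex=12.015, x_land=297.775, impact vy=-15.501
  bounce: vy ← 0.86·15.501 = 13.331
Arc 6: start y=0.000, vy=13.331 → t=2.666, apex=8.886, x_land=335.502, impact vy=-13.331
  bounce: vy ← 0.86·13.331 = 11.465
Arc 7: start y=0.000, vy=11.465 → t=2.293, apex=6.572, x_land=367.948, impact vy=-11.465
  bounce: vy ← 0.86·11.465 = 9.860

1 5.273 40.154 74.611
2 4.874 29.698 143.581
3 4.192 21.964 202.896
4 3.605 16.245 253.906
5 3.100 12.015 297.775
6 2.666 8.886 335.502
7 2.293 6.572 367.948
final: 367.948 9.860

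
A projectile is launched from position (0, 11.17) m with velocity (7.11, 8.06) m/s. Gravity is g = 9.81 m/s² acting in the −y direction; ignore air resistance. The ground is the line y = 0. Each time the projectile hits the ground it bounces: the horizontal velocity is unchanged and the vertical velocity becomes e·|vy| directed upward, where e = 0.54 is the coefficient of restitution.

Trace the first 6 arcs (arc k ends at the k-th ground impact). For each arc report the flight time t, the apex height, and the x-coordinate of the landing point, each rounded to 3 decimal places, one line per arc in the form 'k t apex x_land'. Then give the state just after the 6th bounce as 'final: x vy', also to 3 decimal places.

Arc 1: start y=11.170, vy=8.060 → t=2.540, apex=14.481, x_land=18.058, impact vy=-16.856
  bounce: vy ← 0.54·16.856 = 9.102
Arc 2: start y=0.000, vy=9.102 → t=1.856, apex=4.223, x_land=31.252, impact vy=-9.102
  bounce: vy ← 0.54·9.102 = 4.915
Arc 3: start y=0.000, vy=4.915 → t=1.002, apex=1.231, x_land=38.377, impact vy=-4.915
  bounce: vy ← 0.54·4.915 = 2.654
Arc 4: start y=0.000, vy=2.654 → t=0.541, apex=0.359, x_land=42.224, impact vy=-2.654
  bounce: vy ← 0.54·2.654 = 1.433
Arc 5: start y=0.000, vy=1.433 → t=0.292, apex=0.105, x_land=44.302, impact vy=-1.433
  bounce: vy ← 0.54·1.433 = 0.774
Arc 6: start y=0.000, vy=0.774 → t=0.158, apex=0.031, x_land=45.424, impact vy=-0.774
  bounce: vy ← 0.54·0.774 = 0.418

1 2.540 14.481 18.058
2 1.856 4.223 31.252
3 1.002 1.231 38.377
4 0.541 0.359 42.224
5 0.292 0.105 44.302
6 0.158 0.031 45.424
final: 45.424 0.418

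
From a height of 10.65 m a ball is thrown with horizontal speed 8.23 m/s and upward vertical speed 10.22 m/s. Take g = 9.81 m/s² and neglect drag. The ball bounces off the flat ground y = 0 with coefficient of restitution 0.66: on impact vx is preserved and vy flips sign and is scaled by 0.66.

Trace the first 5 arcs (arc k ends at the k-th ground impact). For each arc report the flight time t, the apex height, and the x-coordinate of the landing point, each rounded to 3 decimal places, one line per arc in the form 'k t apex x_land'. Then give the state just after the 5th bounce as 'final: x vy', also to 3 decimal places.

Arc 1: start y=10.650, vy=10.220 → t=2.846, apex=15.974, x_land=23.426, impact vy=-17.703
  bounce: vy ← 0.66·17.703 = 11.684
Arc 2: start y=0.000, vy=11.684 → t=2.382, apex=6.958, x_land=43.030, impact vy=-11.684
  bounce: vy ← 0.66·11.684 = 7.711
Arc 3: start y=0.000, vy=7.711 → t=1.572, apex=3.031, x_land=55.969, impact vy=-7.711
  bounce: vy ← 0.66·7.711 = 5.090
Arc 4: start y=0.000, vy=5.090 → t=1.038, apex=1.320, x_land=64.509, impact vy=-5.090
  bounce: vy ← 0.66·5.090 = 3.359
Arc 5: start y=0.000, vy=3.359 → t=0.685, apex=0.575, x_land=70.145, impact vy=-3.359
  bounce: vy ← 0.66·3.359 = 2.217

1 2.846 15.974 23.426
2 2.382 6.958 43.030
3 1.572 3.031 55.969
4 1.038 1.320 64.509
5 0.685 0.575 70.145
final: 70.145 2.217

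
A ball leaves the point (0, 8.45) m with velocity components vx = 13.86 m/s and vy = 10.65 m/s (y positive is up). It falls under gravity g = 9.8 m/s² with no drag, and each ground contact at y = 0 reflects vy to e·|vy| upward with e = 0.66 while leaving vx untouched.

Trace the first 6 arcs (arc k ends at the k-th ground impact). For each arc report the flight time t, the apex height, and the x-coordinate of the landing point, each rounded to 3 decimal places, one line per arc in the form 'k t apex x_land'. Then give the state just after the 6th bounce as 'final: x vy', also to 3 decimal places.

Arc 1: start y=8.450, vy=10.650 → t=2.791, apex=14.237, x_land=38.687, impact vy=-16.705
  bounce: vy ← 0.66·16.705 = 11.025
Arc 2: start y=0.000, vy=11.025 → t=2.250, apex=6.202, x_land=69.872, impact vy=-11.025
  bounce: vy ← 0.66·11.025 = 7.277
Arc 3: start y=0.000, vy=7.277 → t=1.485, apex=2.701, x_land=90.454, impact vy=-7.277
  bounce: vy ← 0.66·7.277 = 4.802
Arc 4: start y=0.000, vy=4.802 → t=0.980, apex=1.177, x_land=104.039, impact vy=-4.802
  bounce: vy ← 0.66·4.802 = 3.170
Arc 5: start y=0.000, vy=3.170 → t=0.647, apex=0.513, x_land=113.004, impact vy=-3.170
  bounce: vy ← 0.66·3.170 = 2.092
Arc 6: start y=0.000, vy=2.092 → t=0.427, apex=0.223, x_land=118.921, impact vy=-2.092
  bounce: vy ← 0.66·2.092 = 1.381

1 2.791 14.237 38.687
2 2.250 6.202 69.872
3 1.485 2.701 90.454
4 0.980 1.177 104.039
5 0.647 0.513 113.004
6 0.427 0.223 118.921
final: 118.921 1.381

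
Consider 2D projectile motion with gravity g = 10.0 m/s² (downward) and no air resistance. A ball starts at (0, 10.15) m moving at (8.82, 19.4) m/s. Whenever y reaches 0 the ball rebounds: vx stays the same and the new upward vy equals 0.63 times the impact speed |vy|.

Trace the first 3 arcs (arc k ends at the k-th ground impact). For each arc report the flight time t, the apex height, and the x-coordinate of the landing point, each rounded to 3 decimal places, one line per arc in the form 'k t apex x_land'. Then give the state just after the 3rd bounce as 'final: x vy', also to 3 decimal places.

Arc 1: start y=10.150, vy=19.400 → t=4.347, apex=28.968, x_land=38.340, impact vy=-24.070
  bounce: vy ← 0.63·24.070 = 15.164
Arc 2: start y=0.000, vy=15.164 → t=3.033, apex=11.497, x_land=65.090, impact vy=-15.164
  bounce: vy ← 0.63·15.164 = 9.553
Arc 3: start y=0.000, vy=9.553 → t=1.911, apex=4.563, x_land=81.942, impact vy=-9.553
  bounce: vy ← 0.63·9.553 = 6.019

1 4.347 28.968 38.340
2 3.033 11.497 65.090
3 1.911 4.563 81.942
final: 81.942 6.019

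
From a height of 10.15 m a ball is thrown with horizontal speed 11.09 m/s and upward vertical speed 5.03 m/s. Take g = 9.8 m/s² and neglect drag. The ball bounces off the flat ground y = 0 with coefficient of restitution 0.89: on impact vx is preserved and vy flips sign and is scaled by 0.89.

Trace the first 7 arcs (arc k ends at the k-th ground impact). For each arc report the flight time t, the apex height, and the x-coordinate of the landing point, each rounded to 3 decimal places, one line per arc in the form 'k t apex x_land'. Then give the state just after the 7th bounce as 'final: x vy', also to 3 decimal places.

1 2.041 11.441 22.638
2 2.720 9.062 52.802
3 2.421 7.178 79.647
4 2.154 5.686 103.540
5 1.917 4.504 124.804
6 1.707 3.567 143.729
7 1.519 2.826 160.573
final: 160.573 6.623

Arc 1: start y=10.150, vy=5.030 → t=2.041, apex=11.441, x_land=22.638, impact vy=-14.975
  bounce: vy ← 0.89·14.975 = 13.327
Arc 2: start y=0.000, vy=13.327 → t=2.720, apex=9.062, x_land=52.802, impact vy=-13.327
  bounce: vy ← 0.89·13.327 = 11.861
Arc 3: start y=0.000, vy=11.861 → t=2.421, apex=7.178, x_land=79.647, impact vy=-11.861
  bounce: vy ← 0.89·11.861 = 10.557
Arc 4: start y=0.000, vy=10.557 → t=2.154, apex=5.686, x_land=103.540, impact vy=-10.557
  bounce: vy ← 0.89·10.557 = 9.395
Arc 5: start y=0.000, vy=9.395 → t=1.917, apex=4.504, x_land=124.804, impact vy=-9.395
  bounce: vy ← 0.89·9.395 = 8.362
Arc 6: start y=0.000, vy=8.362 → t=1.707, apex=3.567, x_land=143.729, impact vy=-8.362
  bounce: vy ← 0.89·8.362 = 7.442
Arc 7: start y=0.000, vy=7.442 → t=1.519, apex=2.826, x_land=160.573, impact vy=-7.442
  bounce: vy ← 0.89·7.442 = 6.623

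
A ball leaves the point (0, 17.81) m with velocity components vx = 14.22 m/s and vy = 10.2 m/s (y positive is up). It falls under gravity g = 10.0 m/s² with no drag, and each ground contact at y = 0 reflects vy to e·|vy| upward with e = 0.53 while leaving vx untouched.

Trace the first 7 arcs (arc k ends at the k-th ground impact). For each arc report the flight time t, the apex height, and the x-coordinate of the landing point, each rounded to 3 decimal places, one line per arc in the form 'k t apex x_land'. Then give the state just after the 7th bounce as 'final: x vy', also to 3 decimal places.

1 3.165 23.012 45.011
2 2.274 6.464 77.348
3 1.205 1.816 94.486
4 0.639 0.510 103.570
5 0.339 0.143 108.384
6 0.179 0.040 110.935
7 0.095 0.011 112.288
final: 112.288 0.252

Arc 1: start y=17.810, vy=10.200 → t=3.165, apex=23.012, x_land=45.011, impact vy=-21.453
  bounce: vy ← 0.53·21.453 = 11.370
Arc 2: start y=0.000, vy=11.370 → t=2.274, apex=6.464, x_land=77.348, impact vy=-11.370
  bounce: vy ← 0.53·11.370 = 6.026
Arc 3: start y=0.000, vy=6.026 → t=1.205, apex=1.816, x_land=94.486, impact vy=-6.026
  bounce: vy ← 0.53·6.026 = 3.194
Arc 4: start y=0.000, vy=3.194 → t=0.639, apex=0.510, x_land=103.570, impact vy=-3.194
  bounce: vy ← 0.53·3.194 = 1.693
Arc 5: start y=0.000, vy=1.693 → t=0.339, apex=0.143, x_land=108.384, impact vy=-1.693
  bounce: vy ← 0.53·1.693 = 0.897
Arc 6: start y=0.000, vy=0.897 → t=0.179, apex=0.040, x_land=110.935, impact vy=-0.897
  bounce: vy ← 0.53·0.897 = 0.475
Arc 7: start y=0.000, vy=0.475 → t=0.095, apex=0.011, x_land=112.288, impact vy=-0.475
  bounce: vy ← 0.53·0.475 = 0.252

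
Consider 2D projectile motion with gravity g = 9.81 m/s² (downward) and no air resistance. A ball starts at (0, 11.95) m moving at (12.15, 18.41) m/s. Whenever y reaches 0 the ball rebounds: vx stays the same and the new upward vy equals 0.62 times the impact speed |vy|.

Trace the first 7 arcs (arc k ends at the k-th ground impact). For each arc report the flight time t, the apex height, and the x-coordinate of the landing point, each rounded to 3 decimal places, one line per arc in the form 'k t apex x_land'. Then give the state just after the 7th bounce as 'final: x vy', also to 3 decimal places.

1 4.318 29.225 52.459
2 3.027 11.234 89.234
3 1.877 4.318 112.034
4 1.163 1.660 126.170
5 0.721 0.638 134.935
6 0.447 0.245 140.369
7 0.277 0.094 143.738
final: 143.738 0.843

Arc 1: start y=11.950, vy=18.410 → t=4.318, apex=29.225, x_land=52.459, impact vy=-23.946
  bounce: vy ← 0.62·23.946 = 14.846
Arc 2: start y=0.000, vy=14.846 → t=3.027, apex=11.234, x_land=89.234, impact vy=-14.846
  bounce: vy ← 0.62·14.846 = 9.205
Arc 3: start y=0.000, vy=9.205 → t=1.877, apex=4.318, x_land=112.034, impact vy=-9.205
  bounce: vy ← 0.62·9.205 = 5.707
Arc 4: start y=0.000, vy=5.707 → t=1.163, apex=1.660, x_land=126.170, impact vy=-5.707
  bounce: vy ← 0.62·5.707 = 3.538
Arc 5: start y=0.000, vy=3.538 → t=0.721, apex=0.638, x_land=134.935, impact vy=-3.538
  bounce: vy ← 0.62·3.538 = 2.194
Arc 6: start y=0.000, vy=2.194 → t=0.447, apex=0.245, x_land=140.369, impact vy=-2.194
  bounce: vy ← 0.62·2.194 = 1.360
Arc 7: start y=0.000, vy=1.360 → t=0.277, apex=0.094, x_land=143.738, impact vy=-1.360
  bounce: vy ← 0.62·1.360 = 0.843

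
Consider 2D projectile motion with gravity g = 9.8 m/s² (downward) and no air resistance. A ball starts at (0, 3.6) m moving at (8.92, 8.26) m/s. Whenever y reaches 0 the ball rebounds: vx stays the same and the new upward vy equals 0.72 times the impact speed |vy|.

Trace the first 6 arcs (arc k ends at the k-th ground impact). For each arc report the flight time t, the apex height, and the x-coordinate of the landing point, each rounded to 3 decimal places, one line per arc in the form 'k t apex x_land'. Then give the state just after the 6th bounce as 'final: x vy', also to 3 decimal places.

Arc 1: start y=3.600, vy=8.260 → t=2.045, apex=7.081, x_land=18.241, impact vy=-11.781
  bounce: vy ← 0.72·11.781 = 8.482
Arc 2: start y=0.000, vy=8.482 → t=1.731, apex=3.671, x_land=33.682, impact vy=-8.482
  bounce: vy ← 0.72·8.482 = 6.107
Arc 3: start y=0.000, vy=6.107 → t=1.246, apex=1.903, x_land=44.800, impact vy=-6.107
  bounce: vy ← 0.72·6.107 = 4.397
Arc 4: start y=0.000, vy=4.397 → t=0.897, apex=0.986, x_land=52.804, impact vy=-4.397
  bounce: vy ← 0.72·4.397 = 3.166
Arc 5: start y=0.000, vy=3.166 → t=0.646, apex=0.511, x_land=58.568, impact vy=-3.166
  bounce: vy ← 0.72·3.166 = 2.279
Arc 6: start y=0.000, vy=2.279 → t=0.465, apex=0.265, x_land=62.717, impact vy=-2.279
  bounce: vy ← 0.72·2.279 = 1.641

1 2.045 7.081 18.241
2 1.731 3.671 33.682
3 1.246 1.903 44.800
4 0.897 0.986 52.804
5 0.646 0.511 58.568
6 0.465 0.265 62.717
final: 62.717 1.641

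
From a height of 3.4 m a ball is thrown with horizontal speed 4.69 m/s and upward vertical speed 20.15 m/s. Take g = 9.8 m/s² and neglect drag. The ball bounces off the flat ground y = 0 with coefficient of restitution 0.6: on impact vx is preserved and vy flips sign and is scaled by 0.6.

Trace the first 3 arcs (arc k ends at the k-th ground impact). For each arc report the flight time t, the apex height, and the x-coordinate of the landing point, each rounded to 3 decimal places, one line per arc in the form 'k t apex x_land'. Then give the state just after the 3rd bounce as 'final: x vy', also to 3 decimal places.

1 4.275 24.115 20.048
2 2.662 8.682 32.533
3 1.597 3.125 40.024
final: 40.024 4.696

Arc 1: start y=3.400, vy=20.150 → t=4.275, apex=24.115, x_land=20.048, impact vy=-21.741
  bounce: vy ← 0.6·21.741 = 13.044
Arc 2: start y=0.000, vy=13.044 → t=2.662, apex=8.682, x_land=32.533, impact vy=-13.044
  bounce: vy ← 0.6·13.044 = 7.827
Arc 3: start y=0.000, vy=7.827 → t=1.597, apex=3.125, x_land=40.024, impact vy=-7.827
  bounce: vy ← 0.6·7.827 = 4.696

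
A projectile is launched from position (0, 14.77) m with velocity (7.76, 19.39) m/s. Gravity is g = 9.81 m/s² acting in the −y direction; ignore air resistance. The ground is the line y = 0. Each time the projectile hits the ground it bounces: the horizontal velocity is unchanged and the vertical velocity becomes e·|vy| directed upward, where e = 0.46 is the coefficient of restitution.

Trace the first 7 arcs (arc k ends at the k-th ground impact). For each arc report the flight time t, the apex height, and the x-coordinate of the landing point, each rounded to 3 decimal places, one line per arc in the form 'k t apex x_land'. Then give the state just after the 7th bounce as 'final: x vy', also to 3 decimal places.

1 4.607 33.933 35.748
2 2.420 7.180 54.526
3 1.113 1.519 63.164
4 0.512 0.321 67.137
5 0.236 0.068 68.965
6 0.108 0.014 69.806
7 0.050 0.003 70.192
final: 70.192 0.112

Arc 1: start y=14.770, vy=19.390 → t=4.607, apex=33.933, x_land=35.748, impact vy=-25.802
  bounce: vy ← 0.46·25.802 = 11.869
Arc 2: start y=0.000, vy=11.869 → t=2.420, apex=7.180, x_land=54.526, impact vy=-11.869
  bounce: vy ← 0.46·11.869 = 5.460
Arc 3: start y=0.000, vy=5.460 → t=1.113, apex=1.519, x_land=63.164, impact vy=-5.460
  bounce: vy ← 0.46·5.460 = 2.511
Arc 4: start y=0.000, vy=2.511 → t=0.512, apex=0.321, x_land=67.137, impact vy=-2.511
  bounce: vy ← 0.46·2.511 = 1.155
Arc 5: start y=0.000, vy=1.155 → t=0.236, apex=0.068, x_land=68.965, impact vy=-1.155
  bounce: vy ← 0.46·1.155 = 0.531
Arc 6: start y=0.000, vy=0.531 → t=0.108, apex=0.014, x_land=69.806, impact vy=-0.531
  bounce: vy ← 0.46·0.531 = 0.244
Arc 7: start y=0.000, vy=0.244 → t=0.050, apex=0.003, x_land=70.192, impact vy=-0.244
  bounce: vy ← 0.46·0.244 = 0.112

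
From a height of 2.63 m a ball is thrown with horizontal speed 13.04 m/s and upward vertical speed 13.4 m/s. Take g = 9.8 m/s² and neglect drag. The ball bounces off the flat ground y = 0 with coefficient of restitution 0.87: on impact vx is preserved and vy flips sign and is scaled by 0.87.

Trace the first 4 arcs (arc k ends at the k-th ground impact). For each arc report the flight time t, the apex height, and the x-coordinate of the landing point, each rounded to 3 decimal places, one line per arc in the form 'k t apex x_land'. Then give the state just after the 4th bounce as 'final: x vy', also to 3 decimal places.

1 2.919 11.791 38.058
2 2.699 8.925 73.256
3 2.348 6.755 103.877
4 2.043 5.113 130.518
final: 130.518 8.709

Arc 1: start y=2.630, vy=13.400 → t=2.919, apex=11.791, x_land=38.058, impact vy=-15.202
  bounce: vy ← 0.87·15.202 = 13.226
Arc 2: start y=0.000, vy=13.226 → t=2.699, apex=8.925, x_land=73.256, impact vy=-13.226
  bounce: vy ← 0.87·13.226 = 11.507
Arc 3: start y=0.000, vy=11.507 → t=2.348, apex=6.755, x_land=103.877, impact vy=-11.507
  bounce: vy ← 0.87·11.507 = 10.011
Arc 4: start y=0.000, vy=10.011 → t=2.043, apex=5.113, x_land=130.518, impact vy=-10.011
  bounce: vy ← 0.87·10.011 = 8.709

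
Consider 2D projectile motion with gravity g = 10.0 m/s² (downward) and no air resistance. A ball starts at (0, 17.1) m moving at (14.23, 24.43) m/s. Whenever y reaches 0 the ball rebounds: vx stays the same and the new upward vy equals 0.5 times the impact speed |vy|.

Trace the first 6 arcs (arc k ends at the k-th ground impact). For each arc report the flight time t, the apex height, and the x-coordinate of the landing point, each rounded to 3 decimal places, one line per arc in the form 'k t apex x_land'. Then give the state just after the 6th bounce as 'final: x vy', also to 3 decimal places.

Arc 1: start y=17.100, vy=24.430 → t=5.507, apex=46.941, x_land=78.365, impact vy=-30.640
  bounce: vy ← 0.5·30.640 = 15.320
Arc 2: start y=0.000, vy=15.320 → t=3.064, apex=11.735, x_land=121.966, impact vy=-15.320
  bounce: vy ← 0.5·15.320 = 7.660
Arc 3: start y=0.000, vy=7.660 → t=1.532, apex=2.934, x_land=143.767, impact vy=-7.660
  bounce: vy ← 0.5·7.660 = 3.830
Arc 4: start y=0.000, vy=3.830 → t=0.766, apex=0.733, x_land=154.667, impact vy=-3.830
  bounce: vy ← 0.5·3.830 = 1.915
Arc 5: start y=0.000, vy=1.915 → t=0.383, apex=0.183, x_land=160.117, impact vy=-1.915
  bounce: vy ← 0.5·1.915 = 0.958
Arc 6: start y=0.000, vy=0.958 → t=0.192, apex=0.046, x_land=162.842, impact vy=-0.958
  bounce: vy ← 0.5·0.958 = 0.479

1 5.507 46.941 78.365
2 3.064 11.735 121.966
3 1.532 2.934 143.767
4 0.766 0.733 154.667
5 0.383 0.183 160.117
6 0.192 0.046 162.842
final: 162.842 0.479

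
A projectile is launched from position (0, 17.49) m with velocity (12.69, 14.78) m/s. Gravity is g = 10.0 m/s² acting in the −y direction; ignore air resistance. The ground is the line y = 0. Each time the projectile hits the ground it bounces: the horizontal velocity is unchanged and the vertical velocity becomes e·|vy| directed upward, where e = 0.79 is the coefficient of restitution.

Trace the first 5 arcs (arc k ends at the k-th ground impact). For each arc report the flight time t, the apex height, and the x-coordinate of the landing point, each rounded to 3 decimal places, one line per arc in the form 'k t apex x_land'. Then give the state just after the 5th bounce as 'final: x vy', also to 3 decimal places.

Arc 1: start y=17.490, vy=14.780 → t=3.862, apex=28.412, x_land=49.006, impact vy=-23.838
  bounce: vy ← 0.79·23.838 = 18.832
Arc 2: start y=0.000, vy=18.832 → t=3.766, apex=17.732, x_land=96.802, impact vy=-18.832
  bounce: vy ← 0.79·18.832 = 14.877
Arc 3: start y=0.000, vy=14.877 → t=2.975, apex=11.067, x_land=134.560, impact vy=-14.877
  bounce: vy ← 0.79·14.877 = 11.753
Arc 4: start y=0.000, vy=11.753 → t=2.351, apex=6.907, x_land=164.390, impact vy=-11.753
  bounce: vy ← 0.79·11.753 = 9.285
Arc 5: start y=0.000, vy=9.285 → t=1.857, apex=4.310, x_land=187.955, impact vy=-9.285
  bounce: vy ← 0.79·9.285 = 7.335

1 3.862 28.412 49.006
2 3.766 17.732 96.802
3 2.975 11.067 134.560
4 2.351 6.907 164.390
5 1.857 4.310 187.955
final: 187.955 7.335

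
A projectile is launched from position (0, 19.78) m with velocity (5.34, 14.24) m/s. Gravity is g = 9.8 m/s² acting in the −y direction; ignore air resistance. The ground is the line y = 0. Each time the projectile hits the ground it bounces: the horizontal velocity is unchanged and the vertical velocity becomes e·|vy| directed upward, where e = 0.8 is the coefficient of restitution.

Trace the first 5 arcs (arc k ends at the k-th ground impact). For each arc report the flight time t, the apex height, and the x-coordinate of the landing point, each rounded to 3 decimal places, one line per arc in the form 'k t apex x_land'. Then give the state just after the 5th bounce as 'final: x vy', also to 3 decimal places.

Arc 1: start y=19.780, vy=14.240 → t=3.933, apex=30.126, x_land=21.000, impact vy=-24.299
  bounce: vy ← 0.8·24.299 = 19.440
Arc 2: start y=0.000, vy=19.440 → t=3.967, apex=19.281, x_land=42.185, impact vy=-19.440
  bounce: vy ← 0.8·19.440 = 15.552
Arc 3: start y=0.000, vy=15.552 → t=3.174, apex=12.340, x_land=59.133, impact vy=-15.552
  bounce: vy ← 0.8·15.552 = 12.441
Arc 4: start y=0.000, vy=12.441 → t=2.539, apex=7.897, x_land=72.692, impact vy=-12.441
  bounce: vy ← 0.8·12.441 = 9.953
Arc 5: start y=0.000, vy=9.953 → t=2.031, apex=5.054, x_land=83.539, impact vy=-9.953
  bounce: vy ← 0.8·9.953 = 7.962

1 3.933 30.126 21.000
2 3.967 19.281 42.185
3 3.174 12.340 59.133
4 2.539 7.897 72.692
5 2.031 5.054 83.539
final: 83.539 7.962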